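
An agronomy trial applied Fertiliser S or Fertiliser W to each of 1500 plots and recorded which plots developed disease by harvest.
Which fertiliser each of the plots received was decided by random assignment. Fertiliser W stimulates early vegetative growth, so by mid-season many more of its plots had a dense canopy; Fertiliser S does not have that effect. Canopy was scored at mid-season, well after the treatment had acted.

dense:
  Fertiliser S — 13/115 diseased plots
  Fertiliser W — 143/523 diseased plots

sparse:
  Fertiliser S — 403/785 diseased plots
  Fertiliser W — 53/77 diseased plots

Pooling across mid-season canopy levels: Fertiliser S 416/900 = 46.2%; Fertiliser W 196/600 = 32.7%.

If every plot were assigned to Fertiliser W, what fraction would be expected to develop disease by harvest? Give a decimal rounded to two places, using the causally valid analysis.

0.33

The stratified and pooled comparisons disagree (Fertiliser S wins within each mid-season canopy; Fertiliser W wins overall), so the answer turns on the causal role of mid-season canopy.
Stratifying would compare fertilisers among plots the fertilisers themselves sorted into mid-season canopy groups — a form of selection on an intermediate. The unconditioned pooled rates give the total causal effect.
So P(outcome | do(Fertiliser W)) is just the pooled rate for Fertiliser W: 196/600 = 0.327.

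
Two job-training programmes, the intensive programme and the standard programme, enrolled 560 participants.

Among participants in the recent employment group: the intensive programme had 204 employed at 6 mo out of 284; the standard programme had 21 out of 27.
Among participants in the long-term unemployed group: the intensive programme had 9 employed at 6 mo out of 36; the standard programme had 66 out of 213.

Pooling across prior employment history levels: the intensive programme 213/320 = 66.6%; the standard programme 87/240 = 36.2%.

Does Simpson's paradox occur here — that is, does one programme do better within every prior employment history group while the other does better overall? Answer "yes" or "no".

yes

Within each prior employment history level (recent employment 71.8% vs 77.8%; long-term unemployed 25.0% vs 31.0%), the standard programme has the higher rate every time. Pooled: 66.6% vs 36.2% — the intensive programme has the higher rate overall. The two comparisons disagree.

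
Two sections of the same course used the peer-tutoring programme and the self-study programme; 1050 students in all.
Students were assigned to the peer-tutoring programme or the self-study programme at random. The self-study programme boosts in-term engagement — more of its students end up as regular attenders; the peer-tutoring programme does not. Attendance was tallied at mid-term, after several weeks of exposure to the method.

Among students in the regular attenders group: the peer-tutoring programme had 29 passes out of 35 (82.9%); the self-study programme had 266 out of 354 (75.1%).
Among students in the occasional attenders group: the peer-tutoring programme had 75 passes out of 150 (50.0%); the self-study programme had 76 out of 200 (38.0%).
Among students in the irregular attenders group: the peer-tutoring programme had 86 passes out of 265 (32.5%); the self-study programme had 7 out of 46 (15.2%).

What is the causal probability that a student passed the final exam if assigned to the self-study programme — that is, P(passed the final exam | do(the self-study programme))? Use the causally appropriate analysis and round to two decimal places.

Within every mid-term attendance level the peer-tutoring programme has the higher rate, yet pooled the self-study programme does — Simpson's reversal.
Mid-term attendance here is a post-treatment variable shaped by the teaching method; conditioning on it would introduce bias rather than remove it. The overall comparison is the causal one.
So P(outcome | do(the self-study programme)) is just the pooled rate for the self-study programme: 349/600 = 0.582.

0.58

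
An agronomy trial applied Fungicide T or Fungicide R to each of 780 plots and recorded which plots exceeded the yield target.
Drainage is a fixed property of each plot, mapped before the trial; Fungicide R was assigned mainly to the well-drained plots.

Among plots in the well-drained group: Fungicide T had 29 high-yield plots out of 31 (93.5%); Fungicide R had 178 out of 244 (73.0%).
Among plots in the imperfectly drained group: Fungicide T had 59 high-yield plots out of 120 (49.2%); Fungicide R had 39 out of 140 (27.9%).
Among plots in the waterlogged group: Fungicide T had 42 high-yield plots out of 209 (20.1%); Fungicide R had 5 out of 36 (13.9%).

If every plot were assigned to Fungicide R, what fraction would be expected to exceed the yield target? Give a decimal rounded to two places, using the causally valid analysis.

0.39

Fungicide T is higher inside every field drainage stratum but Fungicide R is higher in aggregate. Whether to stratify depends on how field drainage relates to the fungicide.
Field drainage satisfies the back-door criterion: it is not a descendant of the fungicide, and it blocks the spurious path from fungicide to outcome. Adjusting for it (i.e., using the within-field drainage rates) gives the causal effect.
Standardising Fungicide R to the population field drainage mix: 0.353·178/244 + 0.333·39/140 + 0.314·5/36 = 0.394.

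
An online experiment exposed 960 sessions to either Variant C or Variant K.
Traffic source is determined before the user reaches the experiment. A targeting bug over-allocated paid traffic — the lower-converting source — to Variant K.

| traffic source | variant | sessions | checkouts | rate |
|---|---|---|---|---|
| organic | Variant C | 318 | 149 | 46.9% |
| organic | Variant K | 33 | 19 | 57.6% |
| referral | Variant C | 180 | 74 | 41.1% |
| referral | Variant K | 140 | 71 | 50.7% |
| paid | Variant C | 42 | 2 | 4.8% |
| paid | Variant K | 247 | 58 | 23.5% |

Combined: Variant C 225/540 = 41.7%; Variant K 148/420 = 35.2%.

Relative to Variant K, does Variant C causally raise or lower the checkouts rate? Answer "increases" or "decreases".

The imbalance in traffic source arose from how sessions were allocated, not from anything the variant did; and traffic source independently affects the outcome. The pooled gap is confounded — condition on traffic source.
Within each level — organic: 46.9% vs 57.6%; referral: 41.1% vs 50.7%; paid: 4.8% vs 23.5% — Variant K is higher every time.

decreases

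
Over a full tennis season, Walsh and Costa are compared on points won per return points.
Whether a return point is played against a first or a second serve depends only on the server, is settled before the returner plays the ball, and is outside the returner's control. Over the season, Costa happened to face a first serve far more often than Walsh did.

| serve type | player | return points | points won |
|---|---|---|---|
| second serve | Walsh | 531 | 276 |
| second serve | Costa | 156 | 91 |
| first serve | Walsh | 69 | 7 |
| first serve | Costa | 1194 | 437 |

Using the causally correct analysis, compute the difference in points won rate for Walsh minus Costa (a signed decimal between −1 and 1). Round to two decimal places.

The serve type-specific comparison favours Costa throughout, but the pooled figures favour Walsh. The question is whether to condition on serve type.
Nothing the player does changes serve type; the imbalance is an allocation artefact. With serve type also predicting the outcome, the pooled figure is confounded, and the within-stratum comparison is the causal one.
Adjusting over the population distribution of serve type: 0.352·(0.520−0.583) + 0.648·(0.101−0.366) = -0.194.

-0.19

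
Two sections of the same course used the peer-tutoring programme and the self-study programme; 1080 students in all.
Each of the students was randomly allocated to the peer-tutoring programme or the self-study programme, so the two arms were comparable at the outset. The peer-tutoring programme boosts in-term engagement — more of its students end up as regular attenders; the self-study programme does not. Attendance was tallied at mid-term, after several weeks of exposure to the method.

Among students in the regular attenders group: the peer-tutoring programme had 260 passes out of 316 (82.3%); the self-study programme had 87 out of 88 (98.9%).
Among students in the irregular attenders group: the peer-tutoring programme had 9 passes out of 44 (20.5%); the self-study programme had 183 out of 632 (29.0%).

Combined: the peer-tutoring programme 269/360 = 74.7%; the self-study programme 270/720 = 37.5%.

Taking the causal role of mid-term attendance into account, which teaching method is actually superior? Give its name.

The mid-term attendance-specific comparison favours the self-study programme throughout, but the pooled figures favour the peer-tutoring programme. The question is whether to condition on mid-term attendance.
Mid-term attendance is recorded after the teaching method and is itself shifted by it — it sits on the causal path from teaching method to outcome. Conditioning on a mediator would strip out part of the effect we want; the pooled comparison gives the total causal effect.
Pooled: the peer-tutoring programme 74.7% vs the self-study programme 37.5%; the peer-tutoring programme is higher overall.

the peer-tutoring programme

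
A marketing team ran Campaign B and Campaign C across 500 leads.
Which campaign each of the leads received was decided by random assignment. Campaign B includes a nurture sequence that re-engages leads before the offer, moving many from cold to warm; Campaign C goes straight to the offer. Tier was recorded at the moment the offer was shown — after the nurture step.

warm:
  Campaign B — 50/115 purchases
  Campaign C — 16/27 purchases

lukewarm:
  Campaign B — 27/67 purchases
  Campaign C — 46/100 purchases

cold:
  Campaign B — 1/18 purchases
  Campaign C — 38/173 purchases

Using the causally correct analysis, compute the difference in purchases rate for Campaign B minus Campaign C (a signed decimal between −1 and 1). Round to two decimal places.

+0.06

Engagement tier here is a post-treatment variable shaped by the campaign; conditioning on it would introduce bias rather than remove it. The overall comparison is the causal one.
The causal difference is the pooled difference: 0.390 − 0.333 = +0.057.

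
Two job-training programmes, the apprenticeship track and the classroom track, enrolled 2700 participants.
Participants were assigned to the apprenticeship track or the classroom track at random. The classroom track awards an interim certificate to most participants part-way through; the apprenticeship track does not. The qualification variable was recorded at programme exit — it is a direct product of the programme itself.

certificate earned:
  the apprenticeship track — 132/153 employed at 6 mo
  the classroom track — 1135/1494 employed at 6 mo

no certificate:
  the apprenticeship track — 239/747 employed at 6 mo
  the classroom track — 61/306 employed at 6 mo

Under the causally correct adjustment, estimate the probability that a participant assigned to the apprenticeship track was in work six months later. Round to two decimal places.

The qualification attained during the programme-specific comparison favours the apprenticeship track throughout, but the pooled figures favour the classroom track. The question is whether to condition on qualification attained during the programme.
The distribution of qualification attained during the programme is itself part of what the programme does — it is an intermediate outcome. Holding it fixed would remove that part of the effect; the total effect is the pooled difference.
So P(outcome | do(the apprenticeship track)) is just the pooled rate for the apprenticeship track: 371/900 = 0.412.

0.41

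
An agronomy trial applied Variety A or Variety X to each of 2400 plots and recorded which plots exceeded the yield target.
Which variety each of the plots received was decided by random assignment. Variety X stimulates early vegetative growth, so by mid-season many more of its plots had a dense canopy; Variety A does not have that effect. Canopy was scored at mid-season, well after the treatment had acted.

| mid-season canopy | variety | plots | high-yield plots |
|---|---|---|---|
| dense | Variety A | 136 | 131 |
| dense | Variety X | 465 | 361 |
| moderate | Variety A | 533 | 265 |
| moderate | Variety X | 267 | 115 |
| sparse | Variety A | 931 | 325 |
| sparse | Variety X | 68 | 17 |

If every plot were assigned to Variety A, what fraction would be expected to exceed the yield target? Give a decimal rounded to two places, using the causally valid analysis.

0.45

The distribution of mid-season canopy is itself part of what the variety does — it is an intermediate outcome. Holding it fixed would remove that part of the effect; the total effect is the pooled difference.
So P(outcome | do(Variety A)) is just the pooled rate for Variety A: 721/1600 = 0.451.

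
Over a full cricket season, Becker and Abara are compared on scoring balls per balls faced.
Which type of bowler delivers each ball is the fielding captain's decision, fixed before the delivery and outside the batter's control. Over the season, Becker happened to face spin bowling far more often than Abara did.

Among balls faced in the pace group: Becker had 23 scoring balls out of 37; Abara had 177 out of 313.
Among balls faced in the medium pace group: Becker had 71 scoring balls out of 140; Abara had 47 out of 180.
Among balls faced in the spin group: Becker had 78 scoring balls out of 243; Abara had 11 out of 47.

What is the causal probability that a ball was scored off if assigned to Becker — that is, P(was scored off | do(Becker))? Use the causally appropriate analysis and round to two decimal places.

Within every bowling type level Becker has the higher rate, yet pooled Abara does — Simpson's reversal.
Nothing the player does changes bowling type; the imbalance is an allocation artefact. With bowling type also predicting the outcome, the pooled figure is confounded, and the within-stratum comparison is the causal one.
Standardising Becker to the population bowling type mix: 0.365·23/37 + 0.333·71/140 + 0.302·78/243 = 0.493.

0.49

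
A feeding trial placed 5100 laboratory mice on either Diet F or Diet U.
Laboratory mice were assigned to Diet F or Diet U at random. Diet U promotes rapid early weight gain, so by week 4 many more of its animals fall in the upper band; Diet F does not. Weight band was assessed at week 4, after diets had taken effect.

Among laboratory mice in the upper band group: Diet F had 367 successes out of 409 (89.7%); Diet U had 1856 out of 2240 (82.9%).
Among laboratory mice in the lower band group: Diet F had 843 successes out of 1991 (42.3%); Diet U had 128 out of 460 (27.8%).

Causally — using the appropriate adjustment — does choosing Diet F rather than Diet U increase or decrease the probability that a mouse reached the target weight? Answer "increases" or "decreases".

decreases

Because the diet influences week-4 weight band, week-4 weight band is a post-treatment mediator, not a confounder. Stratifying on it would bias the estimate; the causal effect is the crude pooled difference.
Pooled: Diet F 50.4% vs Diet U 73.5%; Diet U is higher overall.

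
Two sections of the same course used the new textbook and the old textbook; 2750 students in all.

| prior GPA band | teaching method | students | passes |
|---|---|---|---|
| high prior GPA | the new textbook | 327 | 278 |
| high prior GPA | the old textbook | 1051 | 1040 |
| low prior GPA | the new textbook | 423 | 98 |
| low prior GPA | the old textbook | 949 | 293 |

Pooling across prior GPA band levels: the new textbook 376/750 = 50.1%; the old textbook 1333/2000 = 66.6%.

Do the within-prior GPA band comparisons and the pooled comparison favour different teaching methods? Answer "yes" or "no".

Within each prior GPA band level (high prior GPA 85.0% vs 99.0%; low prior GPA 23.2% vs 30.9%), the old textbook has the higher rate every time. Pooled: 50.1% vs 66.6% — the old textbook has the higher rate overall. They agree.

no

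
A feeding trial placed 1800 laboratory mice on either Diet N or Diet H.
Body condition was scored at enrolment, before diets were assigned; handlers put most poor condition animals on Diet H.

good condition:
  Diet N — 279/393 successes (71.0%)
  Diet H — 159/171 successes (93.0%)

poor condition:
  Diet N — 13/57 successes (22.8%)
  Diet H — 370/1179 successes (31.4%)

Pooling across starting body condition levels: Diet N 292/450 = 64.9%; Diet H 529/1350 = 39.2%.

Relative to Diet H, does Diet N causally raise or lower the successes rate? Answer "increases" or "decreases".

The imbalance in starting body condition arose from how laboratory mice were allocated, not from anything the diet did; and starting body condition independently affects the outcome. The pooled gap is confounded — condition on starting body condition.
Within each level — good condition: 71.0% vs 93.0%; poor condition: 22.8% vs 31.4% — Diet H is higher every time.

decreases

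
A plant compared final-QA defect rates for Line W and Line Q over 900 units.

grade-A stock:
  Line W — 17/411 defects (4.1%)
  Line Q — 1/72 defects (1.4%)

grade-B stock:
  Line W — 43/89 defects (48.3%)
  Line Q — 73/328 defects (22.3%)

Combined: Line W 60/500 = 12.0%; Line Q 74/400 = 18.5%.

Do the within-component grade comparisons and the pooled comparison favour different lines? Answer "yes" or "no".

yes

Within each component grade level (grade-A stock 4.1% vs 1.4%; grade-B stock 48.3% vs 22.3%), Line Q has the lower rate every time. Pooled: 12.0% vs 18.5% — Line W has the lower rate overall. The two comparisons disagree.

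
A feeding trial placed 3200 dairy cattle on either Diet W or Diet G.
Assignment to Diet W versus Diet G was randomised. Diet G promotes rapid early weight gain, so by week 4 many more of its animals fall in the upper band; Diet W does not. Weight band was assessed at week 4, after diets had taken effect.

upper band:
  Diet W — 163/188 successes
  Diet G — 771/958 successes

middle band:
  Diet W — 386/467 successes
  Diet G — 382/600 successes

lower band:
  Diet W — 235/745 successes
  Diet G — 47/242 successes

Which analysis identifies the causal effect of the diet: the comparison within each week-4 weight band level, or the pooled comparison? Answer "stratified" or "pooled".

Diet W is higher inside every week-4 weight band stratum but Diet G is higher in aggregate. Whether to stratify depends on how week-4 weight band relates to the diet.
Week-4 weight band lies on the pathway diet → week-4 weight band → outcome, so adjusting for it blocks the indirect effect. For the total causal effect of diet, use the unadjusted pooled rates.
Pooled: Diet W 56.0% vs Diet G 66.7%; Diet G is higher overall.

pooled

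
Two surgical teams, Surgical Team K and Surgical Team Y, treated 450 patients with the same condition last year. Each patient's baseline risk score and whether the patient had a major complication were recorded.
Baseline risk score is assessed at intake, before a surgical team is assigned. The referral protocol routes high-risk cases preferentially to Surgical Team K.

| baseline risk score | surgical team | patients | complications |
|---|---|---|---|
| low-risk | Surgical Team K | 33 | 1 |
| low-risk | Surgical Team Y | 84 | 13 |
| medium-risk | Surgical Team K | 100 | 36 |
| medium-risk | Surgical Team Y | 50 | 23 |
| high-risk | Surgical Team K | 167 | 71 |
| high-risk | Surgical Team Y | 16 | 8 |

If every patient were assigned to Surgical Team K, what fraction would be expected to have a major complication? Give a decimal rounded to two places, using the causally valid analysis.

Surgical Team K is lower inside every baseline risk score stratum but Surgical Team Y is lower in aggregate. Whether to stratify depends on how baseline risk score relates to the surgical team.
The imbalance in baseline risk score arose from how patients were allocated, not from anything the surgical team did; and baseline risk score independently affects the outcome. The pooled gap is confounded — condition on baseline risk score.
Standardising Surgical Team K to the population baseline risk score mix: 0.260·1/33 + 0.333·36/100 + 0.407·71/167 = 0.301.

0.30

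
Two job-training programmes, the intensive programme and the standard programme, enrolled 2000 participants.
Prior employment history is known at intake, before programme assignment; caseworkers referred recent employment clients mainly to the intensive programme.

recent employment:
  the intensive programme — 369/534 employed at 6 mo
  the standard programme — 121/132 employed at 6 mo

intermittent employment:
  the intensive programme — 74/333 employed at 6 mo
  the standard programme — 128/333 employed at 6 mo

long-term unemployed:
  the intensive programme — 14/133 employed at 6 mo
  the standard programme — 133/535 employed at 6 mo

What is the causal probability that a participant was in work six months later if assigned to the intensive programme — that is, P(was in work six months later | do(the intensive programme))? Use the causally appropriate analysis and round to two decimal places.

Prior employment history satisfies the back-door criterion: it is not a descendant of the programme, and it blocks the spurious path from programme to outcome. Adjusting for it (i.e., using the within-prior employment history rates) gives the causal effect.
Standardising the intensive programme to the population prior employment history mix: 0.333·369/534 + 0.333·74/333 + 0.334·14/133 = 0.339.

0.34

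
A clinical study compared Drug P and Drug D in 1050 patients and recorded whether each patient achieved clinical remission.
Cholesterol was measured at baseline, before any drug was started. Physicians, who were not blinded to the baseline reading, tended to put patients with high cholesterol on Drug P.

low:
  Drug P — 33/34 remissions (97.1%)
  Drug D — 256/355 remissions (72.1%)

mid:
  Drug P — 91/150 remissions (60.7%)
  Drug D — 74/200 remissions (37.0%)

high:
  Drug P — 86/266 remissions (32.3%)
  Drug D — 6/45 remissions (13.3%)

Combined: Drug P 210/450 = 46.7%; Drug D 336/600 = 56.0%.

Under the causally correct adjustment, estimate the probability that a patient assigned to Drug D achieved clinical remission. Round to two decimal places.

0.43

Drug P is higher inside every cholesterol stratum but Drug D is higher in aggregate. Whether to stratify depends on how cholesterol relates to the drug.
Cholesterol differs across drugs for reasons unrelated to any effect of the drug itself, and it separately predicts the outcome — a classic confounder. We must compare within cholesterol levels.
Standardising Drug D to the population cholesterol mix: 0.370·256/355 + 0.333·74/200 + 0.296·6/45 = 0.430.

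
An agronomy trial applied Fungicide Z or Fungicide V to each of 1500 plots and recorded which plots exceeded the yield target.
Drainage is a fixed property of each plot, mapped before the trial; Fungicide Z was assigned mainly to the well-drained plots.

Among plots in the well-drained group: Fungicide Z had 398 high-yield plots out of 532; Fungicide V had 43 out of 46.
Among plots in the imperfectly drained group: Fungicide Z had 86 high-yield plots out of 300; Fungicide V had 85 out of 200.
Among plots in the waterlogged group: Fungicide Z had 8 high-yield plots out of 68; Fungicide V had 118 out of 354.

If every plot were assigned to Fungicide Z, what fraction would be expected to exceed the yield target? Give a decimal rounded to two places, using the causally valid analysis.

0.42

Nothing the fungicide does changes field drainage; the imbalance is an allocation artefact. With field drainage also predicting the outcome, the pooled figure is confounded, and the within-stratum comparison is the causal one.
Standardising Fungicide Z to the population field drainage mix: 0.385·398/532 + 0.333·86/300 + 0.281·8/68 = 0.417.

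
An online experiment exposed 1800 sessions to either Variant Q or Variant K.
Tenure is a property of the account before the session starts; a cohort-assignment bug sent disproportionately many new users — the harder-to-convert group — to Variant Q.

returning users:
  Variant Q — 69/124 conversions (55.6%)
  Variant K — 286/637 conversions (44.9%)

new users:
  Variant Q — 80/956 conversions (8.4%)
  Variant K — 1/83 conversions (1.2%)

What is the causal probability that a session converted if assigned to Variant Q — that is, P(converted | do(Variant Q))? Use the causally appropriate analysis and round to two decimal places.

User tenure is set before the variant has any effect — it is not caused by the variant — and it independently drives the outcome. That makes it a confounder, so the causal comparison is within user tenure levels.
Standardising Variant Q to the population user tenure mix: 0.423·69/124 + 0.577·80/956 = 0.284.

0.28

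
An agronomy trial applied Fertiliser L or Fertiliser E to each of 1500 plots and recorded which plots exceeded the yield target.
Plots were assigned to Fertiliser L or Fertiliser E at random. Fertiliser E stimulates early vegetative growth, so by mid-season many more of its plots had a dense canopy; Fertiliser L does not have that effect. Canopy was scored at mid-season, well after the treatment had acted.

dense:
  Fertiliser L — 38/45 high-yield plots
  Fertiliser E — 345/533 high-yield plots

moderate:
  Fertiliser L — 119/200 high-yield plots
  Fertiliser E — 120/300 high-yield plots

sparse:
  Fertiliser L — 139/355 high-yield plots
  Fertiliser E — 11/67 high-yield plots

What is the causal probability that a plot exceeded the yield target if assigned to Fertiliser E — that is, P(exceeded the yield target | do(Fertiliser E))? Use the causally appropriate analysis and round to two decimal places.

0.53

Mid-season canopy is downstream of the fertiliser. One should not condition on a consequence of treatment, so the overall rates are the right comparison.
So P(outcome | do(Fertiliser E)) is just the pooled rate for Fertiliser E: 476/900 = 0.529.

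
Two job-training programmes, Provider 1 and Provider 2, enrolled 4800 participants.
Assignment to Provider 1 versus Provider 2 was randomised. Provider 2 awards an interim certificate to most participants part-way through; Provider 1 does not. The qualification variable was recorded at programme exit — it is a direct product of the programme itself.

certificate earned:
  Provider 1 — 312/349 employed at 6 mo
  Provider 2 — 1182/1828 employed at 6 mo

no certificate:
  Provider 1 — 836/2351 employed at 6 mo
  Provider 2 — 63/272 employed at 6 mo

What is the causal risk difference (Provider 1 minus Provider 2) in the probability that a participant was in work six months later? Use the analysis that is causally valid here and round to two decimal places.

-0.17

Qualification attained during the programme is recorded after the programme and is itself shifted by it — it sits on the causal path from programme to outcome. Conditioning on a mediator would strip out part of the effect we want; the pooled comparison gives the total causal effect.
The causal difference is the pooled difference: 0.425 − 0.593 = -0.168.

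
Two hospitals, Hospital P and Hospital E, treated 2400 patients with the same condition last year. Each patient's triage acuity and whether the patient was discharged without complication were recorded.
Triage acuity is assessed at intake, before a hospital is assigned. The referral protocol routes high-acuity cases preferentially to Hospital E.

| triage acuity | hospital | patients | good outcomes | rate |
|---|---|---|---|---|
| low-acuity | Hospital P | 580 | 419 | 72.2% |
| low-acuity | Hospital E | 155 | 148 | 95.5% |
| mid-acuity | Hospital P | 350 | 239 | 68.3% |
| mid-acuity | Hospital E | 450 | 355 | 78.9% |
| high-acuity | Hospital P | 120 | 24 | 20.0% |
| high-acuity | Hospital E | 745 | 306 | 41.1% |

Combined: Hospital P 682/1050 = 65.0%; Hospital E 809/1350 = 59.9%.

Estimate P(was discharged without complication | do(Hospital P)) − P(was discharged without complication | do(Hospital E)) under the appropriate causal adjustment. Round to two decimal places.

-0.18

Triage acuity satisfies the back-door criterion: it is not a descendant of the hospital, and it blocks the spurious path from hospital to outcome. Adjusting for it (i.e., using the within-triage acuity rates) gives the causal effect.
Adjusting over the population distribution of triage acuity: 0.306·(0.722−0.955) + 0.333·(0.683−0.789) + 0.360·(0.200−0.411) = -0.182.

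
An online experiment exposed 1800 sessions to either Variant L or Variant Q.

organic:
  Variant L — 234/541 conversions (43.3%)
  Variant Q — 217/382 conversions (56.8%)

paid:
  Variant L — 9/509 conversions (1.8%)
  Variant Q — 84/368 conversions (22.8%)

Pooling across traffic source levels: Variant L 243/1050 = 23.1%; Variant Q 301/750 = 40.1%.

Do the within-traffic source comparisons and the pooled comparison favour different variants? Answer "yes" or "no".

no

Within each traffic source level (organic 43.3% vs 56.8%; paid 1.8% vs 22.8%), Variant Q has the higher rate every time. Pooled: 23.1% vs 40.1% — Variant Q has the higher rate overall. They agree.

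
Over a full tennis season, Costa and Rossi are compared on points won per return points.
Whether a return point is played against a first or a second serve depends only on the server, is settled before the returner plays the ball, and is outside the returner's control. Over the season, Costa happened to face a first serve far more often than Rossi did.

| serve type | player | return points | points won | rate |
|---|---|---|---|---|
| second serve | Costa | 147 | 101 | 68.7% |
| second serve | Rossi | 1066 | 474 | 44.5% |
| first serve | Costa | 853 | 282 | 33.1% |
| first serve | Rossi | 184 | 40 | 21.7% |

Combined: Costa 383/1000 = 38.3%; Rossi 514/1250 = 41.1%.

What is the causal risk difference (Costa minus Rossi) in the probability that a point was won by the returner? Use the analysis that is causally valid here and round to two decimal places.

+0.18

Within every serve type level Costa has the higher rate, yet pooled Rossi does — Simpson's reversal.
Since serve type is a pre-existing factor (not a product of the player) and it affects the outcome on its own, it is a confounder. The stratified rates, not the pooled rate, identify the causal effect.
Adjusting over the population distribution of serve type: 0.539·(0.687−0.445) + 0.461·(0.331−0.217) = +0.183.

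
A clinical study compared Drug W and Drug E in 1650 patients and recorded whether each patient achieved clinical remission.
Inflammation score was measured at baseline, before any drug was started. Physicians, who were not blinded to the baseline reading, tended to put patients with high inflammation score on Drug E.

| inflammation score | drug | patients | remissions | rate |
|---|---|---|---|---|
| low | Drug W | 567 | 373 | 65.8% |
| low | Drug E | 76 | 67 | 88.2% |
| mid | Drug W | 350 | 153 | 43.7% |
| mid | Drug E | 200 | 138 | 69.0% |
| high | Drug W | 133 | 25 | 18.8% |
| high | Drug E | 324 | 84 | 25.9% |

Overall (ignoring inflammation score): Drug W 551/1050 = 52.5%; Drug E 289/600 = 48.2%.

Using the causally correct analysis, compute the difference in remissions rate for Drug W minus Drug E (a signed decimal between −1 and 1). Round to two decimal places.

-0.19

Inflammation score satisfies the back-door criterion: it is not a descendant of the drug, and it blocks the spurious path from drug to outcome. Adjusting for it (i.e., using the within-inflammation score rates) gives the causal effect.
Adjusting over the population distribution of inflammation score: 0.390·(0.658−0.882) + 0.333·(0.437−0.690) + 0.277·(0.188−0.259) = -0.191.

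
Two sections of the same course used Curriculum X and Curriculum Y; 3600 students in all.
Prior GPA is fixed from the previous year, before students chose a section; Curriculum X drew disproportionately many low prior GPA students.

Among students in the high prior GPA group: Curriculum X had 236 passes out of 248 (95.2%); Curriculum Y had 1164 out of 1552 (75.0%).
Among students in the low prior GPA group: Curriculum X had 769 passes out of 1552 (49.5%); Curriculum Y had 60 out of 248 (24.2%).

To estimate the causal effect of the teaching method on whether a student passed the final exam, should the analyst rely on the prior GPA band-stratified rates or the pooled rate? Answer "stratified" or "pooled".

Prior GPA band is set before the teaching method has any effect — it is not caused by the teaching method — and it independently drives the outcome. That makes it a confounder, so the causal comparison is within prior GPA band levels.
Within each level — high prior GPA: 95.2% vs 75.0%; low prior GPA: 49.5% vs 24.2% — Curriculum X is higher every time.

stratified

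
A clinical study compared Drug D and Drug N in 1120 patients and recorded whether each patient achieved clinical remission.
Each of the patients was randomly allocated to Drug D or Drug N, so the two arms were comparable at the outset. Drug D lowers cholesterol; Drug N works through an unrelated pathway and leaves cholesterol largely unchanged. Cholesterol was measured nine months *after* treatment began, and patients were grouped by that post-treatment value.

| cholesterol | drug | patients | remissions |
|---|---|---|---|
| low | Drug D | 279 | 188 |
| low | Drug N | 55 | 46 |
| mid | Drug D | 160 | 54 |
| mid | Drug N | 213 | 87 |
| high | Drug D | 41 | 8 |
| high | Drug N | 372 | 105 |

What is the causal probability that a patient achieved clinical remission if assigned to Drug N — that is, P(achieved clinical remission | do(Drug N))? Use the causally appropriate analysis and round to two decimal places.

Cholesterol here is a post-treatment variable shaped by the drug; conditioning on it would introduce bias rather than remove it. The overall comparison is the causal one.
So P(outcome | do(Drug N)) is just the pooled rate for Drug N: 238/640 = 0.372.

0.37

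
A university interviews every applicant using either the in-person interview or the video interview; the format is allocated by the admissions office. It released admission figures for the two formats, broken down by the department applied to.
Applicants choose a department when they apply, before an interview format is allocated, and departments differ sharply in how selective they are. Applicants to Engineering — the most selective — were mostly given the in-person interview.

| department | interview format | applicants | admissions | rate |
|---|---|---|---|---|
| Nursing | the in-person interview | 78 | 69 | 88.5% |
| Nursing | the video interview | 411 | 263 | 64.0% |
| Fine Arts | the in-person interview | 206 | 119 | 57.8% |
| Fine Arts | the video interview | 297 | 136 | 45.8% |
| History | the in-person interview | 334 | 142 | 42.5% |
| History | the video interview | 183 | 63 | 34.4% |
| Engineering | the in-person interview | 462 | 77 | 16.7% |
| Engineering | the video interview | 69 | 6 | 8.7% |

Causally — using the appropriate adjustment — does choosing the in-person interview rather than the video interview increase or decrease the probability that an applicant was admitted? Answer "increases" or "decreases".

The department-specific comparison favours the in-person interview throughout, but the pooled figures favour the video interview. The question is whether to condition on department.
The imbalance in department arose from how applicants were allocated, not from anything the interview format did; and department independently affects the outcome. The pooled gap is confounded — condition on department.
Within each level — Nursing: 88.5% vs 64.0%; Fine Arts: 57.8% vs 45.8%; History: 42.5% vs 34.4%; Engineering: 16.7% vs 8.7% — the in-person interview is higher every time.

increases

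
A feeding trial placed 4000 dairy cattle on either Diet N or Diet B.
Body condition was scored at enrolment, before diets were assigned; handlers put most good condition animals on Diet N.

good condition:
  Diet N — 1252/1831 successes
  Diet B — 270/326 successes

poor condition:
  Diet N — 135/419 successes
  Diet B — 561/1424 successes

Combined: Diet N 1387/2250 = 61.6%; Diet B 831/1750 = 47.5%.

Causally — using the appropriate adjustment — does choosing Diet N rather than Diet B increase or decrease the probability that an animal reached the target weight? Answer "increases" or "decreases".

The imbalance in starting body condition arose from how dairy cattle were allocated, not from anything the diet did; and starting body condition independently affects the outcome. The pooled gap is confounded — condition on starting body condition.
Within each level — good condition: 68.4% vs 82.8%; poor condition: 32.2% vs 39.4% — Diet B is higher every time.

decreases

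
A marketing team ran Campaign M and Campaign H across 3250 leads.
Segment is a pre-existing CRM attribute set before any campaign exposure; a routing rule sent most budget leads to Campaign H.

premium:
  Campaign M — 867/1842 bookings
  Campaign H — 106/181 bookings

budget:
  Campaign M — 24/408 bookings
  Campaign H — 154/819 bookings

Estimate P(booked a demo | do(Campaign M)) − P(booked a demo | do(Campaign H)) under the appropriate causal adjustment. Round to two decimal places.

Since customer segment is a pre-existing factor (not a product of the campaign) and it affects the outcome on its own, it is a confounder. The stratified rates, not the pooled rate, identify the causal effect.
Adjusting over the population distribution of customer segment: 0.622·(0.471−0.586) + 0.378·(0.059−0.188) = -0.120.

-0.12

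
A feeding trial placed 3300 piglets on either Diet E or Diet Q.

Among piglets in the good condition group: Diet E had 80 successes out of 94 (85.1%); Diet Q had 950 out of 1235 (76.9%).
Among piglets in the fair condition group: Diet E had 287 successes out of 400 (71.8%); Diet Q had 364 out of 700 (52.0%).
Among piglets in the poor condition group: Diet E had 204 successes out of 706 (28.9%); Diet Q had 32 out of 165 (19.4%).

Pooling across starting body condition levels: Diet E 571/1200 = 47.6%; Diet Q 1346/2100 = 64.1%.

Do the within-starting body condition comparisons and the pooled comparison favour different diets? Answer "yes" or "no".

Within each starting body condition level (good condition 85.1% vs 76.9%; fair condition 71.8% vs 52.0%; poor condition 28.9% vs 19.4%), Diet E has the higher rate every time. Pooled: 47.6% vs 64.1% — Diet Q has the higher rate overall. The two comparisons disagree.

yes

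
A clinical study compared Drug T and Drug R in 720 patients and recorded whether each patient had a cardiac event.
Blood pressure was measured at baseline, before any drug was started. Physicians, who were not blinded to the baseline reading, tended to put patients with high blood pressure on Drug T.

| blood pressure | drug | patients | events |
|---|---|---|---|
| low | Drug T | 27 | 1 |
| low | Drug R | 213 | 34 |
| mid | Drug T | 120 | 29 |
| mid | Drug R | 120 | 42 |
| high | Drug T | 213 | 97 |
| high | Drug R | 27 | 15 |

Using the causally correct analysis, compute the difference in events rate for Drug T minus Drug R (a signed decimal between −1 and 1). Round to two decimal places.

Nothing the drug does changes blood pressure; the imbalance is an allocation artefact. With blood pressure also predicting the outcome, the pooled figure is confounded, and the within-stratum comparison is the causal one.
Adjusting over the population distribution of blood pressure: 0.333·(0.037−0.160) + 0.333·(0.242−0.350) + 0.333·(0.455−0.556) = -0.110.

-0.11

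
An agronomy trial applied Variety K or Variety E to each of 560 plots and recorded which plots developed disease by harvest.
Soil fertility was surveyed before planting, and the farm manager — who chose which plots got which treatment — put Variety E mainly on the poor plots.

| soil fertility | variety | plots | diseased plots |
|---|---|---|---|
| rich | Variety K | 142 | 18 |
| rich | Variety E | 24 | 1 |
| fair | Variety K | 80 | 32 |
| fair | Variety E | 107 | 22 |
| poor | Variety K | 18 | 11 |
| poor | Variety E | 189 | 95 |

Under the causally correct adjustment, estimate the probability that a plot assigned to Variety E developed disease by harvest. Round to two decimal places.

0.27

Within every soil fertility level Variety E has the lower rate, yet pooled Variety K does — Simpson's reversal.
Soil fertility satisfies the back-door criterion: it is not a descendant of the variety, and it blocks the spurious path from variety to outcome. Adjusting for it (i.e., using the within-soil fertility rates) gives the causal effect.
Standardising Variety E to the population soil fertility mix: 0.296·1/24 + 0.334·22/107 + 0.370·95/189 = 0.267.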